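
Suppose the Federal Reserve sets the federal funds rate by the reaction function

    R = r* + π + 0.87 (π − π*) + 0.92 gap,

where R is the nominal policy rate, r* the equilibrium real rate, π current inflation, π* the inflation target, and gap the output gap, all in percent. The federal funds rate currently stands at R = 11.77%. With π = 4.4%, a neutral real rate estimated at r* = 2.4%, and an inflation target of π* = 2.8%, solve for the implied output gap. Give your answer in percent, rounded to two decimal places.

0.92 gap = 11.77 − 2.4 − 4.4 − 0.87 × (4.4 − 2.8) = 3.578
gap = 3.578 / 0.92 = 3.89

3.89%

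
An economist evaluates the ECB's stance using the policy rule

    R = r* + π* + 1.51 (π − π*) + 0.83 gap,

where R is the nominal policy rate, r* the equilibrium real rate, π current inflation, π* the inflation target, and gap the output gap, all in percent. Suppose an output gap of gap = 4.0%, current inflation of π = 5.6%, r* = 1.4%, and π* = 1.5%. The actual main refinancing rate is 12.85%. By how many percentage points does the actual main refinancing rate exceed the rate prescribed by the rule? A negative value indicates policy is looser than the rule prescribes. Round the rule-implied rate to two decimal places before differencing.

0.44 pp

R = 1.4 + 1.5 + 1.51 × (5.6 − 1.5) + 0.83 × 4.0
   = 1.4 + 1.5 + 6.191 + 3.32 = 12.41
Deviation = 12.85 − 12.41 = 0.44 pp.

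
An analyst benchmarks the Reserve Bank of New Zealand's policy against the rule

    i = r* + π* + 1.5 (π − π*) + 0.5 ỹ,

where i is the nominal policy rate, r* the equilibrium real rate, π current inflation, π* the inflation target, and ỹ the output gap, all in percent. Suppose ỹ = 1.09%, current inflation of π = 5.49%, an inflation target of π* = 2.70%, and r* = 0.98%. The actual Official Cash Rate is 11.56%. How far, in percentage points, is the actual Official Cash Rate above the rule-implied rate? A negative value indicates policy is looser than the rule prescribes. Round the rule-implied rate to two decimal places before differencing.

i = 0.98 + 2.70 + 1.5 × (5.49 − 2.70) + 0.5 × 1.09
   = 0.98 + 2.7 + 4.185 + 0.545 = 8.41
Deviation = 11.56 − 8.41 = 3.15 pp.

3.15 pp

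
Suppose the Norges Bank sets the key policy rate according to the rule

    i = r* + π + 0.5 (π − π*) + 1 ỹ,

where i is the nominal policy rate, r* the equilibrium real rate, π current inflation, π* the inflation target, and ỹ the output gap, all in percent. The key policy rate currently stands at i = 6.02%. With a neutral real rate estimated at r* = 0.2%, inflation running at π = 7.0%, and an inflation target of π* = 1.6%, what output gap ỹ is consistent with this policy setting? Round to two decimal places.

-3.88%

1 ỹ = 6.02 − 0.2 − 7.0 − 0.5 × (7.0 − 1.6) = -3.88
ỹ = -3.88 / 1 = -3.88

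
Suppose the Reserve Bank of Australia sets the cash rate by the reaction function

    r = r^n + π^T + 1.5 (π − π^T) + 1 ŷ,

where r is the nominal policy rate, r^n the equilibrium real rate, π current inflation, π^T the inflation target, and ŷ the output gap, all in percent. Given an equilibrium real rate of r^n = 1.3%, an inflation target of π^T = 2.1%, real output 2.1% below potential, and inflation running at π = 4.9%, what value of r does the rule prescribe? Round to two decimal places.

5.50%

Output 2.1% below potential → ŷ = -2.1.
r = 1.3 + 2.1 + 1.5 × (4.9 − 2.1) + 1 × (-2.1)
   = 1.3 + 2.1 + 4.2 − 2.1 = 5.50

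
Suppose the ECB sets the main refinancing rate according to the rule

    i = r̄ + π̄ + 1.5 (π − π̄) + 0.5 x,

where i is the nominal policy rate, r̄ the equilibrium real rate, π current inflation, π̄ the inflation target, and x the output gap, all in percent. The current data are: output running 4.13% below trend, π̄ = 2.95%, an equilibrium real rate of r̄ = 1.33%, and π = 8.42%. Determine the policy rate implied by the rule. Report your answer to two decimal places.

Output 4.13% below potential → x = -4.13.
i = 1.33 + 2.95 + 1.5 × (8.42 − 2.95) + 0.5 × (-4.13)
   = 1.33 + 2.95 + 8.205 − 2.065 = 10.42

10.42%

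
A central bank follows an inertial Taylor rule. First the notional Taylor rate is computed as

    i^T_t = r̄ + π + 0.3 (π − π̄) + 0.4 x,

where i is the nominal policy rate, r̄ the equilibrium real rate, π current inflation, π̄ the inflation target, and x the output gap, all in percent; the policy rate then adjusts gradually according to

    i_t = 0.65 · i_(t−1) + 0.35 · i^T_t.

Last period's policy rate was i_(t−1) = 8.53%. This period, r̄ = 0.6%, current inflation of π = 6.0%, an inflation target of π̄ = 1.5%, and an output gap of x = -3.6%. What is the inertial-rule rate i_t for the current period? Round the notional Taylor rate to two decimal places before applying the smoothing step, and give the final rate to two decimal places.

7.82%

i^T_t = 0.6 + 6.0 + 0.3 × (6.0 − 1.5) + 0.4 × (-3.6)
   = 0.6 + 6 + 1.35 − 1.44 = 6.51
i_t = 0.65 × 8.53 + 0.35 × 6.51 = 5.5445 + 2.2785 = 7.82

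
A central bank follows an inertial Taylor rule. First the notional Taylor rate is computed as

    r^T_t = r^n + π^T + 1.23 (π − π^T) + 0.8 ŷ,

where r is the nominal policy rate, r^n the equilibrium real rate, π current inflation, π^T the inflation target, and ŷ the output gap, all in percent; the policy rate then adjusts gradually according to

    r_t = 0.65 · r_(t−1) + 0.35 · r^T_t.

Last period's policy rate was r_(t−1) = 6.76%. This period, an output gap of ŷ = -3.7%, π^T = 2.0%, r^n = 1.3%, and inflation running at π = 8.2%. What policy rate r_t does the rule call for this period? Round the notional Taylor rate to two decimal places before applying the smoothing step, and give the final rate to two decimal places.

r^T_t = 1.3 + 2.0 + 1.23 × (8.2 − 2.0) + 0.8 × (-3.7)
   = 1.3 + 2 + 7.626 − 2.96 = 7.97
r_t = 0.65 × 6.76 + 0.35 × 7.97 = 4.394 + 2.7895 = 7.18

7.18%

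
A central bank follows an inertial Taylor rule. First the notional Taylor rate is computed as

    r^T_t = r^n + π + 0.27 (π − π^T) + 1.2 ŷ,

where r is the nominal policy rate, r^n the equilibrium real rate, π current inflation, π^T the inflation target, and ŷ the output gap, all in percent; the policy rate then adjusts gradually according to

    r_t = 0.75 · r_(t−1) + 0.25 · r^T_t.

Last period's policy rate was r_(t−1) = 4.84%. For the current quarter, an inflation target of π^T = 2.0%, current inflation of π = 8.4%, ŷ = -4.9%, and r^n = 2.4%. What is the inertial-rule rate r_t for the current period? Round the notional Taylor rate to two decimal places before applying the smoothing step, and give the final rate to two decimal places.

r^T_t = 2.4 + 8.4 + 0.27 × (8.4 − 2.0) + 1.2 × (-4.9)
   = 2.4 + 8.4 + 1.728 − 5.88 = 6.65
r_t = 0.75 × 4.84 + 0.25 × 6.65 = 3.63 + 1.6625 = 5.29

5.29%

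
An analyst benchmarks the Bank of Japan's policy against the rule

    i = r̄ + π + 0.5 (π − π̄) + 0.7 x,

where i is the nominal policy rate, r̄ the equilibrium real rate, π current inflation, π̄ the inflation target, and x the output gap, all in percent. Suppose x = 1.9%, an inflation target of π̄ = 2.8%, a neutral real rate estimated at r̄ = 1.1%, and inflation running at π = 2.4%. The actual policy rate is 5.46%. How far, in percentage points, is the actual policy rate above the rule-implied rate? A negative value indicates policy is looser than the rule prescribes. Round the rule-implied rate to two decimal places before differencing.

0.83 pp

i = 1.1 + 2.4 + 0.5 × (2.4 − 2.8) + 0.7 × 1.9
   = 1.1 + 2.4 − 0.2 + 1.33 = 4.63
Deviation = 5.46 − 4.63 = 0.83 pp.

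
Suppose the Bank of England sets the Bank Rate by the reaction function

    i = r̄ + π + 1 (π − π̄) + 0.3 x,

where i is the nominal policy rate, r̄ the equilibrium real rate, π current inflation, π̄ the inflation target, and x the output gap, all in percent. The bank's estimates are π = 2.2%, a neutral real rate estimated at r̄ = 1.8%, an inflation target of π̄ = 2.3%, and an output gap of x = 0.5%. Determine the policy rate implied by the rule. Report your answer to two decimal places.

i = 1.8 + 2.2 + 1 × (2.2 − 2.3) + 0.3 × 0.5
   = 1.8 + 2.2 − 0.1 + 0.15 = 4.05

4.05%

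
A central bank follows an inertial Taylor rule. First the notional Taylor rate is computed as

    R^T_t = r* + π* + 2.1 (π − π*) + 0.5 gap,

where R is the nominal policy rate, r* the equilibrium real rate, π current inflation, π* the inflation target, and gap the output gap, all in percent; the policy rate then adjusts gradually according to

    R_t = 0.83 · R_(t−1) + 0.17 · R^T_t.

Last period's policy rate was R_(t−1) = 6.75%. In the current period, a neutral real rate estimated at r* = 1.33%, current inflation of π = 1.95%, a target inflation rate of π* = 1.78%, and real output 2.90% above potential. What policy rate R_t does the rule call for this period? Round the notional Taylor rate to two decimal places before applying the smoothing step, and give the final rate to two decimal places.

6.44%

Output 2.90% above potential → gap = 2.90.
R^T_t = 1.33 + 1.78 + 2.1 × (1.95 − 1.78) + 0.5 × 2.90
   = 1.33 + 1.78 + 0.357 + 1.45 = 4.92
R_t = 0.83 × 6.75 + 0.17 × 4.92 = 5.6025 + 0.8364 = 6.44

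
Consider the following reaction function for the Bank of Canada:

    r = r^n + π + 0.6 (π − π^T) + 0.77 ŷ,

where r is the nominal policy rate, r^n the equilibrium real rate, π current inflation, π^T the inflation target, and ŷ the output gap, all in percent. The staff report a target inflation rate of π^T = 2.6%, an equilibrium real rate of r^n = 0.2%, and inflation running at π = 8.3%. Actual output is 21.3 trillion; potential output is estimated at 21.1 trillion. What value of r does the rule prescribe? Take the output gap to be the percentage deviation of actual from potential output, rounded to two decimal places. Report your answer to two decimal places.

12.65%

Output gap = 100 × (21.3 − 21.1) / 21.1 = 0.95%.
r = 0.20 + 8.30 + 0.6 × (8.30 − 2.60) + 0.77 × 0.95
   = 0.20 + 8.3 + 3.42 + 0.7315 = 12.65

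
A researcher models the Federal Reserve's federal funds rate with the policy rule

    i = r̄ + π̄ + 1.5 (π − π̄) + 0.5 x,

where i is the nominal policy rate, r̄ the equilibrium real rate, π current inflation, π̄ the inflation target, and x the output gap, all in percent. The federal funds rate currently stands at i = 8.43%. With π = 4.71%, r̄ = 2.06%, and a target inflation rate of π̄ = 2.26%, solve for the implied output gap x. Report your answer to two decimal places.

0.5 x = 8.43 − 2.06 − 2.26 − 1.5 × (4.71 − 2.26) = 0.435
x = 0.435 / 0.5 = 0.87

0.87%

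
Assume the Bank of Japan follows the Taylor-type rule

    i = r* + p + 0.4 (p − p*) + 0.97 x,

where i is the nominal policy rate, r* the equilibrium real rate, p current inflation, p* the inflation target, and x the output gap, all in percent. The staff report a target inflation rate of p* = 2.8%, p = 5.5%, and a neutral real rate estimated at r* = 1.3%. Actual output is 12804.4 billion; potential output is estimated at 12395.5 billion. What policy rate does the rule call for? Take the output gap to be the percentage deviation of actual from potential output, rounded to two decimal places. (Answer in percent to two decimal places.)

11.08%

Output gap = 100 × (12804.4 − 12395.5) / 12395.5 = 3.30%.
i = 1.30 + 5.50 + 0.4 × (5.50 − 2.80) + 0.97 × 3.30
   = 1.30 + 5.5 + 1.08 + 3.201 = 11.08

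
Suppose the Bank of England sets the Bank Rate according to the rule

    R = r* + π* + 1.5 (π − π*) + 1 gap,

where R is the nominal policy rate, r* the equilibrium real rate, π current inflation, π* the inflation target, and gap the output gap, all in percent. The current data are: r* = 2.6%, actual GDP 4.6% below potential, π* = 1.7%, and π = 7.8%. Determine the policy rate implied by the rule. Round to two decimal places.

Output 4.6% below potential → gap = -4.6.
R = 2.6 + 1.7 + 1.5 × (7.8 − 1.7) + 1 × (-4.6)
   = 2.6 + 1.7 + 9.15 − 4.6 = 8.85

8.85%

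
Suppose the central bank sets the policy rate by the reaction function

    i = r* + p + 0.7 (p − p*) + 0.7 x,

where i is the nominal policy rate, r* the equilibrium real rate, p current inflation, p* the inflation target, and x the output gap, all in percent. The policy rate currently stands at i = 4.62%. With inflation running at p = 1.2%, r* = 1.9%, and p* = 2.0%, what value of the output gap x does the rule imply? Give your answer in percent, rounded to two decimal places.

2.97%

0.7 x = 4.62 − 1.9 − 1.2 − 0.7 × (1.2 − 2.0) = 2.08
x = 2.08 / 0.7 = 2.97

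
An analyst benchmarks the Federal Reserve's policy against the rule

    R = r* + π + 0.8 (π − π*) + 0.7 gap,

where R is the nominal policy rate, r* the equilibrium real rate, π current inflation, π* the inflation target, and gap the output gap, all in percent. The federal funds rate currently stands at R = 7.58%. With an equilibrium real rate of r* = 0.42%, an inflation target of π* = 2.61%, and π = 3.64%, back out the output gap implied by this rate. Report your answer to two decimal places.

3.85%

0.7 gap = 7.58 − 0.42 − 3.64 − 0.8 × (3.64 − 2.61) = 2.696
gap = 2.696 / 0.7 = 3.85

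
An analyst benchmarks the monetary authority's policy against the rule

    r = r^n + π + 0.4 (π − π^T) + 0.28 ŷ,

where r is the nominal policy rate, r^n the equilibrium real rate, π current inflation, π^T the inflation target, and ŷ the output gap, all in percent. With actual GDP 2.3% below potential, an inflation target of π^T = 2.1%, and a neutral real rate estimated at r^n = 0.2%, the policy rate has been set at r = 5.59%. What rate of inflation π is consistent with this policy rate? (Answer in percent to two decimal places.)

4.91%

Output 2.3% below potential → ŷ = -2.3.
Collecting π: r = r^n + (1 + 0.4) π − 0.4 π^T + 0.28 ŷ
1.4 π = 5.59 − 0.2 + 0.4 × 2.1 − 0.28 × (-2.3) = 6.874
π = 6.874 / 1.4 = 4.91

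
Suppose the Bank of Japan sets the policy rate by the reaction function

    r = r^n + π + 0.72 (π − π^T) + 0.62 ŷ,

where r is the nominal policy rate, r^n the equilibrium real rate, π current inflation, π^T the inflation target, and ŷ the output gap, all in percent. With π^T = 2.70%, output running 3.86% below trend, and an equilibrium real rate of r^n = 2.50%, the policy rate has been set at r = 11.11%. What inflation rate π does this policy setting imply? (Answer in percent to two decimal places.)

7.53%

Output 3.86% below potential → ŷ = -3.86.
Collecting π: r = r^n + (1 + 0.72) π − 0.72 π^T + 0.62 ŷ
1.72 π = 11.11 − 2.50 + 0.72 × 2.70 − 0.62 × (-3.86) = 12.9472
π = 12.9472 / 1.72 = 7.53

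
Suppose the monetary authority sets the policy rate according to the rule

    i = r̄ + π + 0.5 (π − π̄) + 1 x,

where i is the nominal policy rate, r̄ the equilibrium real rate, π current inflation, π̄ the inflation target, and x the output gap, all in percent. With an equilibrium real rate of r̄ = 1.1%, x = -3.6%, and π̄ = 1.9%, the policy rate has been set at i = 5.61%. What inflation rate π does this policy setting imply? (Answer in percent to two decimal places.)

Collecting π: i = r̄ + (1 + 0.5) π − 0.5 π̄ + 1 x
1.5 π = 5.61 − 1.1 + 0.5 × 1.9 − 1 × (-3.6) = 9.06
π = 9.06 / 1.5 = 6.04

6.04%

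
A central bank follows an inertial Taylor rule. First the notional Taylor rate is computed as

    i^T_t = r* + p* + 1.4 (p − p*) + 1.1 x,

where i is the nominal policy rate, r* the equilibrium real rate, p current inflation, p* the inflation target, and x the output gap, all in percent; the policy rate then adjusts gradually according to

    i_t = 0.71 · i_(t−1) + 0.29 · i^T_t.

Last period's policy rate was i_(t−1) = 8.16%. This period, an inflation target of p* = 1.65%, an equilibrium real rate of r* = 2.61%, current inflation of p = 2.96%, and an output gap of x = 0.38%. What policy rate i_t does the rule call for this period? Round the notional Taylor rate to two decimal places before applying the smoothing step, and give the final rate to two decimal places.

i^T_t = 2.61 + 1.65 + 1.4 × (2.96 − 1.65) + 1.1 × 0.38
   = 2.61 + 1.65 + 1.834 + 0.418 = 6.51
i_t = 0.71 × 8.16 + 0.29 × 6.51 = 5.7936 + 1.8879 = 7.68

7.68%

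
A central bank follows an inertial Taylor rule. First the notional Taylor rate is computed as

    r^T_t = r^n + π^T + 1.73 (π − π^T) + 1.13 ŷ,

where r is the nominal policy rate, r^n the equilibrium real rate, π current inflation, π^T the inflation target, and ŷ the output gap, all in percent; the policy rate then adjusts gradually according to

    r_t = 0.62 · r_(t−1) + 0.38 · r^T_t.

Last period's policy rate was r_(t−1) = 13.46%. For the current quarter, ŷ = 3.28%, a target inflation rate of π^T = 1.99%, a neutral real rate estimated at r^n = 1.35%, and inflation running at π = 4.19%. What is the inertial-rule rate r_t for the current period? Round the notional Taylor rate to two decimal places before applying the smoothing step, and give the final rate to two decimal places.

r^T_t = 1.35 + 1.99 + 1.73 × (4.19 − 1.99) + 1.13 × 3.28
   = 1.35 + 1.99 + 3.806 + 3.7064 = 10.85
r_t = 0.62 × 13.46 + 0.38 × 10.85 = 8.3452 + 4.123 = 12.47

12.47%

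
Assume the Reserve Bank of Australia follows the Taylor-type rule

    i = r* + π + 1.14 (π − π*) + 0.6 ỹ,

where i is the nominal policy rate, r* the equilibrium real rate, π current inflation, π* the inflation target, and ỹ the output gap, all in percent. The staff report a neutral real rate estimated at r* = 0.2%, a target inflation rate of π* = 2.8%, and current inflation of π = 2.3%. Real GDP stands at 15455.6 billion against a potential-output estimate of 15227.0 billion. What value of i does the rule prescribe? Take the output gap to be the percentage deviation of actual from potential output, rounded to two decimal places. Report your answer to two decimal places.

Output gap = 100 × (15455.6 − 15227.0) / 15227.0 = 1.50%.
i = 0.20 + 2.30 + 1.14 × (2.30 − 2.80) + 0.6 × 1.50
   = 0.20 + 2.3 − 0.57 + 0.9 = 2.83

2.83%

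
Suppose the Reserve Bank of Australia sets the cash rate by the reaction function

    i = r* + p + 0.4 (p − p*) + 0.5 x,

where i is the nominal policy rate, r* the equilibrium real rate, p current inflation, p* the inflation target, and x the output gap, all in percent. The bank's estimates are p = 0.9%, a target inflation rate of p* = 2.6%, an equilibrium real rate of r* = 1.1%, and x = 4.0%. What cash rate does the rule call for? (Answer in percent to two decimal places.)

i = 1.1 + 0.9 + 0.4 × (0.9 − 2.6) + 0.5 × 4.0
   = 1.1 + 0.9 − 0.68 + 2 = 3.32

3.32%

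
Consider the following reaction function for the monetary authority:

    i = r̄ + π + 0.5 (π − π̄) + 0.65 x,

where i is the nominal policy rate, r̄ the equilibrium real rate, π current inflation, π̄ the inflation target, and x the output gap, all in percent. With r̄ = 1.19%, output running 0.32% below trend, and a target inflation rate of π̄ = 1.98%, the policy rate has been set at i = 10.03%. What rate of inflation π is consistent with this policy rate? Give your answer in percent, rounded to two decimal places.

6.69%

Output 0.32% below potential → x = -0.32.
Collecting π: i = r̄ + (1 + 0.5) π − 0.5 π̄ + 0.65 x
1.5 π = 10.03 − 1.19 + 0.5 × 1.98 − 0.65 × (-0.32) = 10.038
π = 10.038 / 1.5 = 6.69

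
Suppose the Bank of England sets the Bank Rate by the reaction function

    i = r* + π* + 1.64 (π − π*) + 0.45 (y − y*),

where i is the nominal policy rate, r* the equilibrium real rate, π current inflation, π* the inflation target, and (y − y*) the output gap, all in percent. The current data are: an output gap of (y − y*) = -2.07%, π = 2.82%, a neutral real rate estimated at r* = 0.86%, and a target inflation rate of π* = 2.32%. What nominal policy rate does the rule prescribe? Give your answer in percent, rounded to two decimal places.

3.07%

i = 0.86 + 2.32 + 1.64 × (2.82 − 2.32) + 0.45 × (-2.07)
   = 0.86 + 2.32 + 0.82 − 0.9315 = 3.07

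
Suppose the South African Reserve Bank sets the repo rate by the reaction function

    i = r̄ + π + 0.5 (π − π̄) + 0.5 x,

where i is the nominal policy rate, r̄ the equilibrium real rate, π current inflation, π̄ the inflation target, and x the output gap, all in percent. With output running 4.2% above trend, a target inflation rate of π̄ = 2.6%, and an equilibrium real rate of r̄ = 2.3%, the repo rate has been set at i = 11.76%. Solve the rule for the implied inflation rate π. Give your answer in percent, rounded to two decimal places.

Output 4.2% above potential → x = 4.2.
Collecting π: i = r̄ + (1 + 0.5) π − 0.5 π̄ + 0.5 x
1.5 π = 11.76 − 2.3 + 0.5 × 2.6 − 0.5 × 4.2 = 8.66
π = 8.66 / 1.5 = 5.77

5.77%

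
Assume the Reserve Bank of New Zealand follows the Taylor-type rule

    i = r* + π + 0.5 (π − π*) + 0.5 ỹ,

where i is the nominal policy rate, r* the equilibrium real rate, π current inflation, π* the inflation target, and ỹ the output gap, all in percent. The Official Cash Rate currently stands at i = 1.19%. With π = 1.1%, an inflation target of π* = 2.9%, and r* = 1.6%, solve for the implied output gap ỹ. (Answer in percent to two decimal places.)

0.5 ỹ = 1.19 − 1.6 − 1.1 − 0.5 × (1.1 − 2.9) = -0.61
ỹ = -0.61 / 0.5 = -1.22

-1.22%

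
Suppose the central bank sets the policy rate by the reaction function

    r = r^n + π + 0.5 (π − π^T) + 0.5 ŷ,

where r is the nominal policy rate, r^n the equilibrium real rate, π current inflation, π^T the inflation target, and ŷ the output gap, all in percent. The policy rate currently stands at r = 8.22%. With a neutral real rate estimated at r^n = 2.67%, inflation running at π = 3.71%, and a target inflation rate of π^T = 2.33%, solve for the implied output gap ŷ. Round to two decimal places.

0.5 ŷ = 8.22 − 2.67 − 3.71 − 0.5 × (3.71 − 2.33) = 1.15
ŷ = 1.15 / 0.5 = 2.30

2.30%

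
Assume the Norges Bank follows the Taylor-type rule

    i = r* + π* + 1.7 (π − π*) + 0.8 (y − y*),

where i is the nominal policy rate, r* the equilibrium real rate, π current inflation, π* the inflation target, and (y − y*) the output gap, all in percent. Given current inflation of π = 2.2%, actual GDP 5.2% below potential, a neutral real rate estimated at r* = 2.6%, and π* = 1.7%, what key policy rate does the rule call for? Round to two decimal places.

0.99%

Output 5.2% below potential → (y − y*) = -5.2.
i = 2.6 + 1.7 + 1.7 × (2.2 − 1.7) + 0.8 × (-5.2)
   = 2.6 + 1.7 + 0.85 − 4.16 = 0.99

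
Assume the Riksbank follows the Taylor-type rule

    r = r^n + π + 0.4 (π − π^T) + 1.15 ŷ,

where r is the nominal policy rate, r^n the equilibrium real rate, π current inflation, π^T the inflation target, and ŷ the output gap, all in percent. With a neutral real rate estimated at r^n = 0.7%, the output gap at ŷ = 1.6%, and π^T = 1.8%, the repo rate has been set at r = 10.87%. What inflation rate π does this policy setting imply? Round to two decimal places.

6.46%

Collecting π: r = r^n + (1 + 0.4) π − 0.4 π^T + 1.15 ŷ
1.4 π = 10.87 − 0.7 + 0.4 × 1.8 − 1.15 × 1.6 = 9.05
π = 9.05 / 1.4 = 6.46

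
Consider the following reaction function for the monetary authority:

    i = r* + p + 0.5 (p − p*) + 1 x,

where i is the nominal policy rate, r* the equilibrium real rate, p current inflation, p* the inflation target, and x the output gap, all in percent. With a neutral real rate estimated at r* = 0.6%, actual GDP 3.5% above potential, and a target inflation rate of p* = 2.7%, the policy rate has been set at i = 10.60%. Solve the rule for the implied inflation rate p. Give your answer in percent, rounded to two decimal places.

Output 3.5% above potential → x = 3.5.
Collecting p: i = r* + (1 + 0.5) p − 0.5 p* + 1 x
1.5 p = 10.60 − 0.6 + 0.5 × 2.7 − 1 × 3.5 = 7.85
p = 7.85 / 1.5 = 5.23

5.23%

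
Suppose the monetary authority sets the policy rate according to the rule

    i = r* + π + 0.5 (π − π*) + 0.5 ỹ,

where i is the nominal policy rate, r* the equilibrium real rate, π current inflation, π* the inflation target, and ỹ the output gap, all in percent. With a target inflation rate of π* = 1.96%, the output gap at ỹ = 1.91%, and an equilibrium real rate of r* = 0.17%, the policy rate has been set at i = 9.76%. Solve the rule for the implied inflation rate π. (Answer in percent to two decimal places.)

6.41%

Collecting π: i = r* + (1 + 0.5) π − 0.5 π* + 0.5 ỹ
1.5 π = 9.76 − 0.17 + 0.5 × 1.96 − 0.5 × 1.91 = 9.615
π = 9.615 / 1.5 = 6.41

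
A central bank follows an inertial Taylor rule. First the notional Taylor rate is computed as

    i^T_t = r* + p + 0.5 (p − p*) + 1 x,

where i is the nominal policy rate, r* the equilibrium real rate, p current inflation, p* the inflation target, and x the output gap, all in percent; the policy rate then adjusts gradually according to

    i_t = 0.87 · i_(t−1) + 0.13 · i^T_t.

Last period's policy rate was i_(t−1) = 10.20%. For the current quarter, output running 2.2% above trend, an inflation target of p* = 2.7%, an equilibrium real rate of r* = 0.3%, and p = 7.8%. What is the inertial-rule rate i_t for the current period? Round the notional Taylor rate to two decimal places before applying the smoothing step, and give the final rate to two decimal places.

10.54%

Output 2.2% above potential → x = 2.2.
i^T_t = 0.3 + 7.8 + 0.5 × (7.8 − 2.7) + 1 × 2.2
   = 0.3 + 7.8 + 2.55 + 2.2 = 12.85
i_t = 0.87 × 10.20 + 0.13 × 12.85 = 8.874 + 1.6705 = 10.54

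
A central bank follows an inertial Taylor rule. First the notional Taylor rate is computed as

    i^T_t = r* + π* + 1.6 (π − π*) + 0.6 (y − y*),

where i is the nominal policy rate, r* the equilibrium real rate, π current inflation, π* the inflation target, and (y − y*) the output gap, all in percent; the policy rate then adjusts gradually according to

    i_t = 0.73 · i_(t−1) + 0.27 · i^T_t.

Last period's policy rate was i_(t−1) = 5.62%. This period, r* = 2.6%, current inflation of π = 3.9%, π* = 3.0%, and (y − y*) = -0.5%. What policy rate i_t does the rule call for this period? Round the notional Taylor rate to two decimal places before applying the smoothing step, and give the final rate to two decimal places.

i^T_t = 2.6 + 3.0 + 1.6 × (3.9 − 3.0) + 0.6 × (-0.5)
   = 2.6 + 3 + 1.44 − 0.3 = 6.74
i_t = 0.73 × 5.62 + 0.27 × 6.74 = 4.1026 + 1.8198 = 5.92

5.92%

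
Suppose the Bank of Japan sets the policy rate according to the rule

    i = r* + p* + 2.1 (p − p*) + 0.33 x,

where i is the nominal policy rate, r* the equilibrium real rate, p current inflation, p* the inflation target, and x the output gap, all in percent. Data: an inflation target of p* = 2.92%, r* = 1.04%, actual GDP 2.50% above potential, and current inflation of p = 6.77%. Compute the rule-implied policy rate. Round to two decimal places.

12.87%

Output 2.50% above potential → x = 2.50.
i = 1.04 + 2.92 + 2.1 × (6.77 − 2.92) + 0.33 × 2.50
   = 1.04 + 2.92 + 8.085 + 0.825 = 12.87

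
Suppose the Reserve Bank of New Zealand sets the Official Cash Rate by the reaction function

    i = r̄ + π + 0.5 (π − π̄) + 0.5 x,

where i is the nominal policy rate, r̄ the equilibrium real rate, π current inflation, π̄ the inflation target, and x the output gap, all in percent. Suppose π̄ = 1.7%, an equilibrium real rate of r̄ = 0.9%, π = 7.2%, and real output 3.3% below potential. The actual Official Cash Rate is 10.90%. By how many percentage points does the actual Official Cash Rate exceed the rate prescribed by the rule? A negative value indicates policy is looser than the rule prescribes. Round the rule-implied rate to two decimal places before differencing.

1.70 pp

Output 3.3% below potential → x = -3.3.
i = 0.9 + 7.2 + 0.5 × (7.2 − 1.7) + 0.5 × (-3.3)
   = 0.9 + 7.2 + 2.75 − 1.65 = 9.20
Deviation = 10.90 − 9.20 = 1.70 pp.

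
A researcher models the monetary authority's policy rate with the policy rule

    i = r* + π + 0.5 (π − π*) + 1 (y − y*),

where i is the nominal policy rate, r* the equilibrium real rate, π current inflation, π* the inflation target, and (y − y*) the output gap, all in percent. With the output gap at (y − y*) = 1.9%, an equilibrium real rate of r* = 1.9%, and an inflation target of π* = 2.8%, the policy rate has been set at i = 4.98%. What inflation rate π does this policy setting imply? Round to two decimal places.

1.72%

Collecting π: i = r* + (1 + 0.5) π − 0.5 π* + 1 (y − y*)
1.5 π = 4.98 − 1.9 + 0.5 × 2.8 − 1 × 1.9 = 2.58
π = 2.58 / 1.5 = 1.72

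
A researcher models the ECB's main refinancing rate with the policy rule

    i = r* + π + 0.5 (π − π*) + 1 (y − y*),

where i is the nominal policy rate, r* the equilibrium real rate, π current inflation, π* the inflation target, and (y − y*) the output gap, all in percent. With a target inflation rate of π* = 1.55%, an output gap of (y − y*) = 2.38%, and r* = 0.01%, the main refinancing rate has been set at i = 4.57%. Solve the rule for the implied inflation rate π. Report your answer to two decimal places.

Collecting π: i = r* + (1 + 0.5) π − 0.5 π* + 1 (y − y*)
1.5 π = 4.57 − 0.01 + 0.5 × 1.55 − 1 × 2.38 = 2.955
π = 2.955 / 1.5 = 1.97

1.97%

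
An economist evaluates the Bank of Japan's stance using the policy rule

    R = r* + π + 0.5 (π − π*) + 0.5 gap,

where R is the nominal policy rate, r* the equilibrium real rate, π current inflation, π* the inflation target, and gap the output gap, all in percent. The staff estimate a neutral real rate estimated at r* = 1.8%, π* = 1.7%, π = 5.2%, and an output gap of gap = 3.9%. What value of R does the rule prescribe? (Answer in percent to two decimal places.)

R = 1.8 + 5.2 + 0.5 × (5.2 − 1.7) + 0.5 × 3.9
   = 1.8 + 5.2 + 1.75 + 1.95 = 10.70

10.70%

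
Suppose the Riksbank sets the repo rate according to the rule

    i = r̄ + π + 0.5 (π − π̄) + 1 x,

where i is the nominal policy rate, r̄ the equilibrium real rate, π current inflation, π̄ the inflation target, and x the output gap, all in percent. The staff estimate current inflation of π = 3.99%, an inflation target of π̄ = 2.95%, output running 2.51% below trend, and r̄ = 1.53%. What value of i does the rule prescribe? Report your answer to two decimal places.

3.53%

Output 2.51% below potential → x = -2.51.
i = 1.53 + 3.99 + 0.5 × (3.99 − 2.95) + 1 × (-2.51)
   = 1.53 + 3.99 + 0.52 − 2.51 = 3.53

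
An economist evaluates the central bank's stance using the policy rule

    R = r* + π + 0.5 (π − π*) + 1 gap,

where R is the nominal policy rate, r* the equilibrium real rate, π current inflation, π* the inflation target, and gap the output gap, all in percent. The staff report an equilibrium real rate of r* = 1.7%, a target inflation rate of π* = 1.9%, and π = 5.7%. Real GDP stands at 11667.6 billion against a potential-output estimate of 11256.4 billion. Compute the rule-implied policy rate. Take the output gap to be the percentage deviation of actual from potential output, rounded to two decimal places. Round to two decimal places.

12.95%

Output gap = 100 × (11667.6 − 11256.4) / 11256.4 = 3.65%.
R = 1.70 + 5.70 + 0.5 × (5.70 − 1.90) + 1 × 3.65
   = 1.70 + 5.7 + 1.9 + 3.65 = 12.95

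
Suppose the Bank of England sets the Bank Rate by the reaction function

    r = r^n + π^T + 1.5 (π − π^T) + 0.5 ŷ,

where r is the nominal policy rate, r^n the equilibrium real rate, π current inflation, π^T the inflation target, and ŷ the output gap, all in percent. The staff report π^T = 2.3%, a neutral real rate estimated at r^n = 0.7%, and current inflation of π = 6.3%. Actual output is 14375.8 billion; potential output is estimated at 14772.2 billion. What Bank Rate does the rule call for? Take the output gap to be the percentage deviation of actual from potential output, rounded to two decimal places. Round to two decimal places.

Output gap = 100 × (14375.8 − 14772.2) / 14772.2 = -2.68%.
r = 0.70 + 2.30 + 1.5 × (6.30 − 2.30) + 0.5 × (-2.68)
   = 0.70 + 2.3 + 6 − 1.34 = 7.66

7.66%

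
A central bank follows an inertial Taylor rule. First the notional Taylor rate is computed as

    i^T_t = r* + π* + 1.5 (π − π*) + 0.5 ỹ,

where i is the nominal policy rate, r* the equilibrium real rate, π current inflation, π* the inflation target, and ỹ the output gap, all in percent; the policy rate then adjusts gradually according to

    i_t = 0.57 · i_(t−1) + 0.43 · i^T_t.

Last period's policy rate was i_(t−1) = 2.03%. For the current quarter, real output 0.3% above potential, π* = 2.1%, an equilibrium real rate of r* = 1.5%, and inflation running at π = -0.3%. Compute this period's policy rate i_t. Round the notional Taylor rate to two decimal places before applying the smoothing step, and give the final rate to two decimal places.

Output 0.3% above potential → ỹ = 0.3.
i^T_t = 1.5 + 2.1 + 1.5 × (-0.3 − 2.1) + 0.5 × 0.3
   = 1.5 + 2.1 − 3.6 + 0.15 = 0.15
i_t = 0.57 × 2.03 + 0.43 × 0.15 = 1.1571 + 0.0645 = 1.22

1.22%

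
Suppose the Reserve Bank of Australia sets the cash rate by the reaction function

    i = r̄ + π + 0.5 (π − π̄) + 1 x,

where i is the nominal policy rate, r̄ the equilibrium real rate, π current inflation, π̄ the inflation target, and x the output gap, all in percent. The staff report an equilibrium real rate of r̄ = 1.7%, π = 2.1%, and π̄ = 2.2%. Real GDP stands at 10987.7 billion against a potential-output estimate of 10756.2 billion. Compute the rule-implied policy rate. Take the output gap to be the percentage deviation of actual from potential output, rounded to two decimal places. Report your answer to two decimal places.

5.90%

Output gap = 100 × (10987.7 − 10756.2) / 10756.2 = 2.15%.
i = 1.70 + 2.10 + 0.5 × (2.10 − 2.20) + 1 × 2.15
   = 1.70 + 2.1 − 0.05 + 2.15 = 5.90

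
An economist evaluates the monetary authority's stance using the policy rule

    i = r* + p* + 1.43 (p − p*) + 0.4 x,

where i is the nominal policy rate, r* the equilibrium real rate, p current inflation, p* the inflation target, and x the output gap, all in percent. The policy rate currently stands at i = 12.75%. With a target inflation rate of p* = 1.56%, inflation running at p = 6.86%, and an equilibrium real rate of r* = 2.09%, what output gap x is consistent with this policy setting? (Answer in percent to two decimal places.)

0.4 x = 12.75 − 2.09 − 1.56 − 1.43 × (6.86 − 1.56) = 1.521
x = 1.521 / 0.4 = 3.80

3.80%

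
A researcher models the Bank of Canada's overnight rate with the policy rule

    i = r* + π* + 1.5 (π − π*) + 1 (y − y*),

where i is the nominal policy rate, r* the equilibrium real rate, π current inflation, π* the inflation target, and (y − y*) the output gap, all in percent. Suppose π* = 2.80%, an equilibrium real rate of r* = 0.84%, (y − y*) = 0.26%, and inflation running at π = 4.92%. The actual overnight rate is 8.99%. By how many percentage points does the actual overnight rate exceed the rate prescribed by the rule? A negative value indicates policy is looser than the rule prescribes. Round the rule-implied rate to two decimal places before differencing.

i = 0.84 + 2.80 + 1.5 × (4.92 − 2.80) + 1 × 0.26
   = 0.84 + 2.8 + 3.18 + 0.26 = 7.08
Deviation = 8.99 − 7.08 = 1.91 pp.

1.91 pp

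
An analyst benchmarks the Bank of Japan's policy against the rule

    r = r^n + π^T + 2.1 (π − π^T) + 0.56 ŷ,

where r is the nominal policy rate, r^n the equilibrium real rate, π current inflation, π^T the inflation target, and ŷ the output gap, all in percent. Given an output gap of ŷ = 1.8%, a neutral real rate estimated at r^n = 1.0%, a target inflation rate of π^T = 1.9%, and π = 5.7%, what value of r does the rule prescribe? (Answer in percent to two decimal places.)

11.89%

r = 1.0 + 1.9 + 2.1 × (5.7 − 1.9) + 0.56 × 1.8
   = 1.0 + 1.9 + 7.98 + 1.008 = 11.89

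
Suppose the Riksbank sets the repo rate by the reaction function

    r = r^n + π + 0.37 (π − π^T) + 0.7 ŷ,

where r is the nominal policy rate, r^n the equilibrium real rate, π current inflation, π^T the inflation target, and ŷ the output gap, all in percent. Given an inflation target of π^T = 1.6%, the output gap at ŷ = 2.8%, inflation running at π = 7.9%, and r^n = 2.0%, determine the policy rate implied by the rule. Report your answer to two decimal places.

r = 2.0 + 7.9 + 0.37 × (7.9 − 1.6) + 0.7 × 2.8
   = 2.0 + 7.9 + 2.331 + 1.96 = 14.19

14.19%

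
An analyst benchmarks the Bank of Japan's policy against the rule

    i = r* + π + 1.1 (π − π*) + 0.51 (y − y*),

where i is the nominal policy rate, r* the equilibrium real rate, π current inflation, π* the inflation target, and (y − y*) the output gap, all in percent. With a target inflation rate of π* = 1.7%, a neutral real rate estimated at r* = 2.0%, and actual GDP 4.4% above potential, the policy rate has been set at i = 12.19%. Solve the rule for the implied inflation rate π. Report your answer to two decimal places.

Output 4.4% above potential → (y − y*) = 4.4.
Collecting π: i = r* + (1 + 1.1) π − 1.1 π* + 0.51 (y − y*)
2.1 π = 12.19 − 2.0 + 1.1 × 1.7 − 0.51 × 4.4 = 9.816
π = 9.816 / 2.1 = 4.67

4.67%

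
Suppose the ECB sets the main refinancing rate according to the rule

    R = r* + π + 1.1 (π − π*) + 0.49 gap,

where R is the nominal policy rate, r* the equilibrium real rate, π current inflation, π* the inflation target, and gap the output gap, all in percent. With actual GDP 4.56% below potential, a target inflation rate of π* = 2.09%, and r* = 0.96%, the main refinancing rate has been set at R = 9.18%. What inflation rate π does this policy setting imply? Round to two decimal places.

6.07%

Output 4.56% below potential → gap = -4.56.
Collecting π: R = r* + (1 + 1.1) π − 1.1 π* + 0.49 gap
2.1 π = 9.18 − 0.96 + 1.1 × 2.09 − 0.49 × (-4.56) = 12.7534
π = 12.7534 / 2.1 = 6.07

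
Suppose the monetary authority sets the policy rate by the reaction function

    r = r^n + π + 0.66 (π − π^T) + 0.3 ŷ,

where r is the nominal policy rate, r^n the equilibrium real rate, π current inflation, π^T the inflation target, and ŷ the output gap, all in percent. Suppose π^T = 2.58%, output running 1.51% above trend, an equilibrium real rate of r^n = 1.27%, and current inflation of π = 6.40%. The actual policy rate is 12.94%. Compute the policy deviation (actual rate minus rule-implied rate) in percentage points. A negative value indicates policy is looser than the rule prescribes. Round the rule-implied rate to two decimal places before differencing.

2.30 pp

Output 1.51% above potential → ŷ = 1.51.
r = 1.27 + 6.40 + 0.66 × (6.40 − 2.58) + 0.3 × 1.51
   = 1.27 + 6.4 + 2.5212 + 0.453 = 10.64
Deviation = 12.94 − 10.64 = 2.30 pp.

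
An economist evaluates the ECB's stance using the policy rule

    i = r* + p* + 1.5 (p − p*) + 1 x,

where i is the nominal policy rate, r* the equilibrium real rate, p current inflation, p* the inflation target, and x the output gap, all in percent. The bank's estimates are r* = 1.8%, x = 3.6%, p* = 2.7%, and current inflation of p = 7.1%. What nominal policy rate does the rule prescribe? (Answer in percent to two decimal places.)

14.70%

i = 1.8 + 2.7 + 1.5 × (7.1 − 2.7) + 1 × 3.6
   = 1.8 + 2.7 + 6.6 + 3.6 = 14.70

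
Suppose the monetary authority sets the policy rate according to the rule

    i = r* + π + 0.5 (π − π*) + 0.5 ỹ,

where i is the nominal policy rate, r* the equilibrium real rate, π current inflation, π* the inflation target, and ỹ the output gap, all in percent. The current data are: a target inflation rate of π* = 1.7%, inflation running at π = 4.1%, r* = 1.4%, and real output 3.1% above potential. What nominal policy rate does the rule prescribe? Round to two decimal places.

8.25%

Output 3.1% above potential → ỹ = 3.1.
i = 1.4 + 4.1 + 0.5 × (4.1 − 1.7) + 0.5 × 3.1
   = 1.4 + 4.1 + 1.2 + 1.55 = 8.25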